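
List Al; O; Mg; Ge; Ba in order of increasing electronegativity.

Ba < Mg < Al < Ge < O

O is in period 2, group 16; Mg is in period 3, group 2; Al is in period 3, group 13; Ge is in period 4, group 14; Ba is in period 6, group 2.
Electronegativity increases across a period and decreases down a group, tracking effective nuclear charge and atomic size.
Neither a single period nor a single group — weigh both effects.
Mg > Ba: Mg sits above Ba in group 2, so the down-group effect alone puts Mg higher.
Al > Mg: both are in period 3; the period trend gives Al the larger value.
Ge > Al: period and group pull opposite ways; the across-period shift dominates (2.01 vs 1.61).
O > Ge: relative to Ge, both the across-period and down-group shifts push O's electronegativity up.
For reference (Pauling): O 3.44, Mg 1.31, Al 1.61, Ge 2.01, Ba 0.89.
So from lowest to highest: Ba < Mg < Al < Ge < O.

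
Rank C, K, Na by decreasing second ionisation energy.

Na, K, C

Consider each +1 ion: C⁺ still has 3 valence electrons; K⁺ is the bare [Ar] core; Na⁺ is the bare [Ne] core.
Breaking into a closed-shell core is much more expensive than removing a leftover valence electron — K and Na have the largest IE_2 here.
Approximate IE_2 values (kJ/mol): C 2353, K 3052, Na 4562.
So the second ionization energies run C < K < Na.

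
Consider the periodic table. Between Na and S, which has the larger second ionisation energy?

The second ionization energy removes an electron from the +1 ion. For each element: Na⁺ is the bare [Ne] core; S⁺ still has 5 valence electrons.
Breaking into a closed-shell core is much more expensive than removing a leftover valence electron — Na has the largest IE_2 here.
Approximate IE_2 values (kJ/mol): Na 4562, S 2252.
So the second ionization energies run S < Na.

Na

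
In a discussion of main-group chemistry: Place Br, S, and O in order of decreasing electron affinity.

Br > S > O

O is in period 2, group 16; S is in period 3, group 16; Br is in period 4, group 17.
Adding an electron releases more energy for atoms nearer the top right (short of the noble gases).
Neither a single period nor a single group — weigh both effects.
S > O: this pair runs against the simple trend — see the exception note.
Br > S: period and group pull opposite ways; the across-period shift dominates (325 vs 200 kJ/mol).
Note the exception: S has a higher electron affinity than O, contrary to the simple trend — the compact 2p subshell of O repels the added electron more than S's larger 3p does.
Tabulated electron affinity (kJ/mol): O 141, S 200, Br 325.
So from highest to lowest: Br > S > O.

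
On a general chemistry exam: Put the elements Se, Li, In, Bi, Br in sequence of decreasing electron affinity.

Adding an electron releases more energy for atoms nearer the top right (short of the noble gases).
Neither a single period nor a single group — weigh both effects.
Li > In: the two effects oppose for this pair; the down-group effect wins (60 vs 29 kJ/mol).
Bi > Li: period and group pull opposite ways; the across-period shift dominates (91 vs 60 kJ/mol).
Se > Bi: relative to Bi, both the across-period and down-group shifts push Se's electron affinity up.
Br > Se: Br lies to the right of Se in period 4, so the across-period effect alone puts Br higher.
For reference (kJ/mol): Li 60, Se 195, Br 325, In 29, Bi 91.
So from highest to lowest: Br > Se > Bi > Li > In.

Br > Se > Bi > Li > In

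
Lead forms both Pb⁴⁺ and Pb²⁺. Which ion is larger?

Both ions have Z = 82 protons, but Pb⁴⁺ has lost more electrons, so its remaining electrons feel a larger effective nuclear charge per electron and are pulled in more tightly.
Higher positive charge → smaller ion, so Pb²⁺ > Pb⁴⁺.

Pb²⁺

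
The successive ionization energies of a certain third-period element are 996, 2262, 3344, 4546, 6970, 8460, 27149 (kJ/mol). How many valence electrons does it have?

6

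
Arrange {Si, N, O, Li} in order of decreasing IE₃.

Li, O, N, Si

Consider each +2 ion: Si²⁺ still has 2 valence electrons; N²⁺ still has 3 valence electrons; O²⁺ still has 4 valence electrons; Li²⁺ is already 1 electron into the core.
Pulling an electron out of a noble-gas core costs far more than removing a remaining valence electron, so Li sits at the high end of IE_3.
Valence configurations: Si²⁺ [Ne]3s², N²⁺ [He]2s²2p¹, O²⁺ [He]2s²2p².
Tabulated IE_3 (kJ/mol): Si 3232, N 4578, O 5300, Li 11815.
Hence IE_3: Si < N < O < Li.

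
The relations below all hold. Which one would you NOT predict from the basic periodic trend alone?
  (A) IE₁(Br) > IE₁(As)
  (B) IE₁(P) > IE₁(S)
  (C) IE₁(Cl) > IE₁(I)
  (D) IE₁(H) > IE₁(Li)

(B)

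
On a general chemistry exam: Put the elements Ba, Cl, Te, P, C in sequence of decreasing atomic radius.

Ba > Te > P > Cl > C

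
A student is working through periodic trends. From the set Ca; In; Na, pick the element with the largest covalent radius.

Ca

Na is in period 3, group 1; Ca is in period 4, group 2; In is in period 5, group 13.
Moving right in a period, electrons are added to the same shell under a stronger nuclear pull, so atoms get smaller; moving down, a new shell is opened and atoms get larger.
A diagonal step moves right (one effect) and down (the opposite effect) at once.
Na > In: period and group pull opposite ways; the across-period shift dominates (155 vs 142 pm).
Ca > Na: the two effects oppose for this pair; the down-group effect wins (171 vs 155 pm).
For reference (pm): Na 155, Ca 171, In 142.
The largest covalent radius among these belongs to Ca.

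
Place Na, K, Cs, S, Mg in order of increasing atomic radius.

S, Mg, Na, K, Cs

Na is in period 3, group 1; Mg is in period 3, group 2; S is in period 3, group 16; K is in period 4, group 1; Cs is in period 6, group 1.
Moving right in a period, electrons are added to the same shell under a stronger nuclear pull, so atoms get smaller; moving down, a new shell is opened and atoms get larger.
These span different periods and groups, so the two trends combine.
Mg > S: both are in period 3; the period trend gives Mg the larger value.
Na > Mg: Na lies to the left of Mg in period 3, so the across-period effect alone puts Na larger.
K > Na: they share group 1; the group trend gives K the larger value.
Cs > K: Cs sits below K in group 1, so the down-group effect alone puts Cs larger.
Tabulated atomic radius (pm): Na 155, Mg 139, S 103, K 196, Cs 232.
So from smallest to largest: S < Mg < Na < K < Cs.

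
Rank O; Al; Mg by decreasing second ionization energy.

After 1 electron has been removed, what remains? O⁺ still has 5 valence electrons; Al⁺ still has 2 valence electrons; Mg⁺ still has 1 valence electron.
All are still removing valence electrons, so compare the +1 ions as you would atoms: IE_2 generally rises across a period (higher Z_eff) and falls down a group (larger shell), subject to the usual subshell exceptions.
Valence configurations: O⁺ [He]2s²2p³, Al⁺ [Ne]3s², Mg⁺ [Ne]3s¹.
Approximate IE_2 values (kJ/mol): O 3388, Al 1817, Mg 1451.
Putting it together, IE_2: Mg < Al < O.

O > Al > Mg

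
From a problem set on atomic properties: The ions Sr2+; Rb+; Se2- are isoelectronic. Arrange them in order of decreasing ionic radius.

Se2- > Rb+ > Sr2+

All of these have 36 electrons, so size is governed by nuclear charge alone: the more protons, the stronger the pull on the same electron cloud, and the smaller the ion.
Nuclear charges: Sr2+ (Z=38), Rb+ (Z=37), Se2- (Z=34).
Largest to smallest: Se2- > Rb+ > Sr2+.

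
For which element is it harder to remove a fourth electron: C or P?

The fourth ionization energy removes an electron from the +3 ion. For each element: C³⁺ still has 1 valence electron; P³⁺ still has 2 valence electrons.
All are still removing valence electrons, so compare the +3 ions as you would atoms: IE_4 generally rises across a period (higher Z_eff) and falls down a group (larger shell), subject to the usual subshell exceptions.
Valence configurations: C³⁺ [He]2s¹, P³⁺ [Ne]3s².
Tabulated IE_4 (kJ/mol): C 6223, P 4964.
So the fourth ionization energies run P < C.

C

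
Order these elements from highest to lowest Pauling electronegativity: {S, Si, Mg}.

Mg is in period 3, group 2; Si is in period 3, group 14; S is in period 3, group 16.
Atoms toward the upper right of the periodic table pull bonding electrons most strongly.
All lie in period 3, so electronegativity increases left to right.
So from highest to lowest: S > Si > Mg.

S, Si, Mg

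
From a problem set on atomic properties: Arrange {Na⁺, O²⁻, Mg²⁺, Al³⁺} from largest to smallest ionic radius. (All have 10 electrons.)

All of these have 10 electrons, so size is governed by nuclear charge alone: the more protons, the stronger the pull on the same electron cloud, and the smaller the ion.
Nuclear charges: Al³⁺ (Z=13), Mg²⁺ (Z=12), Na⁺ (Z=11), O²⁻ (Z=8).
Largest to smallest: O²⁻ > Na⁺ > Mg²⁺ > Al³⁺.

O²⁻ > Na⁺ > Mg²⁺ > Al³⁺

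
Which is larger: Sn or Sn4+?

Sn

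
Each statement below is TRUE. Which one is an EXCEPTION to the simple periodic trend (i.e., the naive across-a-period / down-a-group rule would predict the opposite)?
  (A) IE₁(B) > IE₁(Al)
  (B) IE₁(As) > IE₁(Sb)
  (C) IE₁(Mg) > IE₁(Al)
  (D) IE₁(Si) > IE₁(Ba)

The general trend: first ionization energy increases across a period and decreases down a group.
(A) B (period 2, group 13) vs Al (period 3, group 13): the stated order agrees with the simple trend.
(B) As (period 4, group 15) vs Sb (period 5, group 15): the stated order agrees with the simple trend.
(C) Mg (period 3, group 2) vs Al (period 3, group 13): the stated order contradicts the simple trend.
(D) Si (period 3, group 14) vs Ba (period 6, group 2): the stated order agrees with the simple trend.
The exception is (C): Al's single 3p electron is easier to remove than one from Mg's filled 3s².

(C)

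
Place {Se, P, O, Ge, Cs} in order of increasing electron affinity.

Cs, P, Ge, O, Se

Electron affinity generally becomes more exothermic across a period toward the halogens and less exothermic down a group.
These span different periods and groups, so the two trends combine.
P > Cs: relative to Cs, both the across-period and down-group shifts push P's electron affinity up.
Ge > P: this pair runs against the simple trend — see the exception note.
O > Ge: both effects reinforce here, so O is clearly the higher of the two.
Se > O: this pair runs against the simple trend — see the exception note.
Note the exception: Ge has a higher electron affinity than P, contrary to the simple trend — adding an electron to P's half-filled np³ subshell costs electron-pairing energy.
Note the exception: Se has a higher electron affinity than O, contrary to the simple trend — O's compact 2p subshell gives strong electron–electron repulsion on the added electron.
Approximate values (kJ/mol): O 141, P 72, Ge 119, Se 195, Cs 46.
So from lowest to highest: Cs < P < Ge < O < Se.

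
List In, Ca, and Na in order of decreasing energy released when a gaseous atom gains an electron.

Na, In, Ca

Na is in period 3, group 1; Ca is in period 4, group 2; In is in period 5, group 13.
Electron affinity generally becomes more exothermic across a period toward the halogens and less exothermic down a group.
A diagonal step moves right (one effect) and down (the opposite effect) at once.
In > Ca: the two effects oppose for this pair; the across-period effect wins (29 vs 2 kJ/mol).
Na > In: the two effects oppose for this pair; the down-group effect wins (53 vs 29 kJ/mol).
Approximate values (kJ/mol): Na 53, Ca 2, In 29.
So from highest to lowest: Na > In > Ca.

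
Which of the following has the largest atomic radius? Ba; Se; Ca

Ca is in period 4, group 2; Se is in period 4, group 16; Ba is in period 6, group 2.
Across a period the added protons contract the valence shell; down a group each new principal shell makes the atom larger.
These span different periods and groups, so the two trends combine.
Ca > Se: Ca lies to the left of Se in period 4, so the across-period effect alone puts Ca larger.
Ba > Ca: they share group 2; the group trend gives Ba the larger value.
For reference (pm): Ca 171, Se 116, Ba 196.
The largest atomic radius among these belongs to Ba.

Ba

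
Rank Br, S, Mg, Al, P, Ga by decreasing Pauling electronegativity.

Br, S, P, Ga, Al, Mg

Mg is in period 3, group 2; Al is in period 3, group 13; P is in period 3, group 15; S is in period 3, group 16; Ga is in period 4, group 13; Br is in period 4, group 17.
Electronegativity increases across a period and decreases down a group, tracking effective nuclear charge and atomic size.
These span different periods and groups, so the two trends combine.
Al > Mg: Al lies to the right of Mg in period 3, so the across-period effect alone puts Al higher.
Ga > Al: this pair runs against the simple trend — see the exception note.
P > Ga: both effects reinforce here, so P is clearly the higher of the two.
S > P: S lies to the right of P in period 3, so the across-period effect alone puts S higher.
Br > S: the two effects oppose for this pair; the across-period effect wins (2.96 vs 2.58).
Note the exception: Ga has a higher electronegativity than Al, contrary to the simple trend — poor shielding by filled d (and f) subshells raises the heavier element's effective nuclear charge more than the simple down-group trend predicts.
Tabulated electronegativity (Pauling): Mg 1.31, Al 1.61, P 2.19, S 2.58, Ga 1.81, Br 2.96.
So from highest to lowest: Br > S > P > Ga > Al > Mg.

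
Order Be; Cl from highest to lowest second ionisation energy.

Cl > Be

The second ionization energy removes an electron from the +1 ion. For each element: Be⁺ still has 1 valence electron; Cl⁺ still has 6 valence electrons.
All are still removing valence electrons, so compare the +1 ions as you would atoms: IE_2 generally rises across a period (higher Z_eff) and falls down a group (larger shell), subject to the usual subshell exceptions.
Valence configurations: Be⁺ [He]2s¹, Cl⁺ [Ne]3s²3p⁴.
Approximate IE_2 values (kJ/mol): Be 1757, Cl 2298.
Putting it together, IE_2: Be < Cl.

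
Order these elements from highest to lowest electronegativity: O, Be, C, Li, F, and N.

F, O, N, C, Be, Li

Smaller atoms with higher effective nuclear charge are more electronegative.
All lie in period 2, so electronegativity increases left to right.
So from highest to lowest: F > O > N > C > Be > Li.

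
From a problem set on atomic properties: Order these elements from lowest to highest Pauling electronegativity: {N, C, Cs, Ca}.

Cs < Ca < C < N

C is in period 2, group 14; N is in period 2, group 15; Ca is in period 4, group 2; Cs is in period 6, group 1.
Atoms toward the upper right of the periodic table pull bonding electrons most strongly.
Neither a single period nor a single group — weigh both effects.
Ca > Cs: relative to Cs, both the across-period and down-group shifts push Ca's electronegativity up.
C > Ca: both effects reinforce here, so C is clearly the higher of the two.
N > C: N lies to the right of C in period 2, so the across-period effect alone puts N higher.
Tabulated electronegativity (Pauling): C 2.55, N 3.04, Ca 1.00, Cs 0.79.
So from lowest to highest: Cs < Ca < C < N.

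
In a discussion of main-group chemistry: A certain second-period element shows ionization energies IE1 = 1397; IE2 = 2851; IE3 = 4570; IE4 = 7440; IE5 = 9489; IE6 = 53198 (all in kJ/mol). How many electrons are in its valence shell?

5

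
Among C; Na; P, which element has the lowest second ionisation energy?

After 1 electron has been removed, what remains? C⁺ still has 3 valence electrons; Na⁺ is the bare [Ne] core; P⁺ still has 4 valence electrons.
Breaking into a closed-shell core is much more expensive than removing a leftover valence electron — Na has the largest IE_2 here.
Valence configurations: C⁺ [He]2s²2p¹, P⁺ [Ne]3s²3p².
The numbers (kJ/mol): C 2353, Na 4562, P 1907.
So the second ionization energies run P < C < Na.

P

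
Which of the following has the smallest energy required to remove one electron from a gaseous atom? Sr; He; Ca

Sr

Across a period the outer electron is held more tightly (higher IE₁); down a group it sits in a higher shell, more shielded, and comes off more easily.
These span different periods and groups, so the two trends combine.
Ca > Sr: they share group 2; the group trend gives Ca the larger value.
He > Ca: both effects reinforce here, so He is clearly the higher of the two.
Tabulated first ionization energy (kJ/mol): He 2372, Ca 590, Sr 550.
The smallest energy required to remove one electron from a gaseous atom among these belongs to Sr.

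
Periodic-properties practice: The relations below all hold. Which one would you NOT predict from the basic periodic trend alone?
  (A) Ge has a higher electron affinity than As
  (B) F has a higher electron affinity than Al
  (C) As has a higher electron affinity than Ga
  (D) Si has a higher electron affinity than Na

(A)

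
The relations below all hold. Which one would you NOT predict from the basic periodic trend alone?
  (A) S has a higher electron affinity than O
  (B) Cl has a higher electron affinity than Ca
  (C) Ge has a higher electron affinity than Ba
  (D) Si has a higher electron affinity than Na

The general trend: electron affinity increases across a period and decreases down a group.
(A) S (period 3, group 16) vs O (period 2, group 16): the stated order contradicts the simple trend.
(B) Cl (period 3, group 17) vs Ca (period 4, group 2): the stated order agrees with the simple trend.
(C) Ge (period 4, group 14) vs Ba (period 6, group 2): the stated order agrees with the simple trend.
(D) Si (period 3, group 14) vs Na (period 3, group 1): the stated order agrees with the simple trend.
The exception is (A): the compact 2p subshell of O repels the added electron more than S's larger 3p does.

(A)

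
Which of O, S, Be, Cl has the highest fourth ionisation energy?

Be

After 3 electrons have been removed, what remains? O³⁺ still has 3 valence electrons; S³⁺ still has 3 valence electrons; Be³⁺ is already 1 electron into the core; Cl³⁺ still has 4 valence electrons.
Core electrons are held far more tightly than valence electrons, so Be tops the IE_4 order.
Valence configurations: O³⁺ [He]2s²2p¹, S³⁺ [Ne]3s²3p¹, Cl³⁺ [Ne]3s²3p².
Approximate IE_4 values (kJ/mol): O 7469, S 4556, Be 21007, Cl 5159.
Hence IE_4: S < Cl < O < Be.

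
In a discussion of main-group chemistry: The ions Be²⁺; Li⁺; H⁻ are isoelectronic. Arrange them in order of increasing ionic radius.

All of these have 2 electrons, so size is governed by nuclear charge alone: the more protons, the stronger the pull on the same electron cloud, and the smaller the ion.
Nuclear charges: Be²⁺ (Z=4), Li⁺ (Z=3), H⁻ (Z=1).
Smallest to largest: Be²⁺ < Li⁺ < H⁻.

Be²⁺ < Li⁺ < H⁻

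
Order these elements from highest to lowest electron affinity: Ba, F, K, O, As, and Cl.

EA tends to increase across a period and decrease down a group, though the pattern is less regular than for IE or radius.
Neither a single period nor a single group — weigh both effects.
K > Ba: period and group pull opposite ways; the down-group shift dominates (48 vs 14 kJ/mol).
As > K: both are in period 4; the period trend gives As the larger value.
O > As: relative to As, both the across-period and down-group shifts push O's electron affinity up.
F > O: both are in period 2; the period trend gives F the larger value.
Cl > F: this pair runs against the simple trend — see the exception note.
Note the exception: Cl has a higher electron affinity than F, contrary to the simple trend — F's small 2p subshell makes the incoming electron feel strong e⁻–e⁻ repulsion, so Cl actually releases more energy on gaining an electron.
For reference (kJ/mol): O 141, F 328, Cl 349, K 48, As 78, Ba 14.
So from highest to lowest: Cl > F > O > As > K > Ba.

Cl, F, O, As, K, Ba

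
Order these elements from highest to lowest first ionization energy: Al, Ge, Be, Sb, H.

H, Be, Sb, Ge, Al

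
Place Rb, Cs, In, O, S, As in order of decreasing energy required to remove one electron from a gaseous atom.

O > S > As > In > Rb > Cs

O is in period 2, group 16; S is in period 3, group 16; As is in period 4, group 15; Rb is in period 5, group 1; In is in period 5, group 13; Cs is in period 6, group 1.
First ionization energy rises across a period (greater Z_eff holds electrons more tightly) and falls down a group (valence electrons are farther from the nucleus).
These span different periods and groups, so the two trends combine.
Rb > Cs: they share group 1; the group trend gives Rb the larger value.
In > Rb: both are in period 5; the period trend gives In the larger value.
As > In: both effects reinforce here, so As is clearly the higher of the two.
S > As: both effects reinforce here, so S is clearly the higher of the two.
O > S: they share group 16; the group trend gives O the larger value.
For reference (kJ/mol): O 1314, S 1000, As 947, Rb 403, In 558, Cs 376.
So from highest to lowest: O > S > As > In > Rb > Cs.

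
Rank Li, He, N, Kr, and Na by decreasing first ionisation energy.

He, N, Kr, Li, Na

He is in period 1, group 18; Li is in period 2, group 1; N is in period 2, group 15; Na is in period 3, group 1; Kr is in period 4, group 18.
First ionization energy rises across a period (greater Z_eff holds electrons more tightly) and falls down a group (valence electrons are farther from the nucleus).
Here both period and group differ, so the two effects have to be weighed against each other.
Li > Na: they share group 1; the group trend gives Li the larger value.
Kr > Li: period and group pull opposite ways; the across-period shift dominates (1351 vs 520 kJ/mol).
N > Kr: the two effects oppose for this pair; the down-group effect wins (1402 vs 1351 kJ/mol).
He > N: both effects reinforce here, so He is clearly the higher of the two.
Approximate values (kJ/mol): He 2372, Li 520, N 1402, Na 496, Kr 1351.
So from highest to lowest: He > N > Kr > Li > Na.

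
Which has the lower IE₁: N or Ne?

N is in period 2, group 15; Ne is in period 2, group 18.
Removing the outermost electron gets harder across a period and easier down a group.
All lie in period 2, so first ionization energy increases left to right.
So N has the lower IE₁ (N < Ne).

N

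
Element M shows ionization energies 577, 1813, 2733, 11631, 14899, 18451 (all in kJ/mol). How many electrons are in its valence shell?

3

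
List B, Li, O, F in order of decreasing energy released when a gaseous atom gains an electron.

F > O > Li > B

Li is in period 2, group 1; B is in period 2, group 13; O is in period 2, group 16; F is in period 2, group 17.
Electron affinity generally becomes more exothermic across a period toward the halogens and less exothermic down a group.
All lie in period 2; the across-period trend (electron affinity increases left to right) applies, with the exception below.
Note the exception: Li has a higher electron affinity than B, contrary to the simple trend — B's ns²np¹ configuration gives only a small electron affinity — the sparsely filled np subshell binds an added electron weakly.
Approximate values (kJ/mol): Li 60, B 27, O 141, F 328.
So from highest to lowest: F > O > Li > B.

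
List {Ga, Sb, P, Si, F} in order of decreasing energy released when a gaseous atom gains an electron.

F > Si > Sb > P > Ga

F is in period 2, group 17; Si is in period 3, group 14; P is in period 3, group 15; Ga is in period 4, group 13; Sb is in period 5, group 15.
Adding an electron releases more energy for atoms nearer the top right (short of the noble gases).
These span different periods and groups, so the two trends combine.
P > Ga: relative to Ga, both the across-period and down-group shifts push P's electron affinity up.
Sb > P: this pair runs against the simple trend — see the exception note.
Si > Sb: period and group pull opposite ways; the down-group shift dominates (134 vs 103 kJ/mol).
F > Si: relative to Si, both the across-period and down-group shifts push F's electron affinity up.
Note the exception: Sb has a higher electron affinity than P, contrary to the simple trend — both are half-filled np³, but the pairing/repulsion penalty for the added electron shrinks as the p orbitals become larger and more diffuse down the group, and for Sb that outweighs the weaker nuclear attraction.
Note the exception: Si has a higher electron affinity than P, contrary to the simple trend — adding an electron to P's half-filled 3p³ is unfavourable, so Si (3p²) has the more exothermic EA.
Tabulated electron affinity (kJ/mol): F 328, Si 134, P 72, Ga 29, Sb 103.
So from highest to lowest: F > Si > Sb > P > Ga.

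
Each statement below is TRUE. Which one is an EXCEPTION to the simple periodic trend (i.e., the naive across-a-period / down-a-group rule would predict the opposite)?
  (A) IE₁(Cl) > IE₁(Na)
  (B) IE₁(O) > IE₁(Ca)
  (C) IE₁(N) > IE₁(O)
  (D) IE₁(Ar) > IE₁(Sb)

The general trend: IE₁ increases across a period and decreases down a group.
(A) Cl (period 3, group 17) vs Na (period 3, group 1): the stated order agrees with the simple trend.
(B) O (period 2, group 16) vs Ca (period 4, group 2): the stated order agrees with the simple trend.
(C) N (period 2, group 15) vs O (period 2, group 16): the stated order contradicts the simple trend.
(D) Ar (period 3, group 18) vs Sb (period 5, group 15): the stated order agrees with the simple trend.
The exception is (C): pairing an electron in O's 2p⁴ costs repulsion energy, so O ionizes more easily than half-filled N (2p³).

(C)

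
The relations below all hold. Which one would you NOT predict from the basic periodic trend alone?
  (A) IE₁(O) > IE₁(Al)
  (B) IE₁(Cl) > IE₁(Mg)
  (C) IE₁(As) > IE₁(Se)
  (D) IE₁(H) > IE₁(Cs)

(C)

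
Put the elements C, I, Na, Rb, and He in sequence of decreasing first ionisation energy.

He > C > I > Na > Rb

Removing the outermost electron gets harder across a period and easier down a group.
Neither a single period nor a single group — weigh both effects.
Na > Rb: Na sits above Rb in group 1, so the down-group effect alone puts Na higher.
I > Na: the two effects oppose for this pair; the across-period effect wins (1008 vs 496 kJ/mol).
C > I: the two effects oppose for this pair; the down-group effect wins (1086 vs 1008 kJ/mol).
He > C: both effects reinforce here, so He is clearly the higher of the two.
Tabulated first ionization energy (kJ/mol): He 2372, C 1086, Na 496, Rb 403, I 1008.
So from highest to lowest: He > C > I > Na > Rb.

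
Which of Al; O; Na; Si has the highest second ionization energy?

After 1 electron has been removed, what remains? Al⁺ still has 2 valence electrons; O⁺ still has 5 valence electrons; Na⁺ is the bare [Ne] core; Si⁺ still has 3 valence electrons.
Pulling an electron out of a noble-gas core costs far more than removing a remaining valence electron, so Na sits at the high end of IE_2.
Valence configurations: Al⁺ [Ne]3s², O⁺ [He]2s²2p³, Si⁺ [Ne]3s²3p¹.
Si⁺ loses a lone 3p electron whereas Al⁺ must break into a filled 3s² pair, so IE_2(Al) > IE_2(Si) even though Si has the higher nuclear charge.
The numbers (kJ/mol): Al 1817, O 3388, Na 4562, Si 1577.
Hence IE_2: Si < Al < O < Na.

Na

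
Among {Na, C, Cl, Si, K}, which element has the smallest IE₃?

Si

IE_3 is the cost of taking one more electron from the +2 cation: Na²⁺ is already 1 electron into the core; C²⁺ still has 2 valence electrons; Cl²⁺ still has 5 valence electrons; Si²⁺ still has 2 valence electrons; K²⁺ is already 1 electron into the core.
Usually core removal costs more than valence removal, but here the competition is close: a tightly held n=2 valence electron can cost more to remove than an n=3 core electron, so the actual values have to decide it.
Valence configurations: C²⁺ [He]2s², Cl²⁺ [Ne]3s²3p³, Si²⁺ [Ne]3s².
Tabulated IE_3 (kJ/mol): Na 6910, C 4620, Cl 3822, Si 3232, K 4420.
Overall IE_3 order: Si < Cl < K < C < Na.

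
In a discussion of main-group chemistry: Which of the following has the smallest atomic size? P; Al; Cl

Cl

Al is in period 3, group 13; P is in period 3, group 15; Cl is in period 3, group 17.
Moving right in a period, electrons are added to the same shell under a stronger nuclear pull, so atoms get smaller; moving down, a new shell is opened and atoms get larger.
All lie in period 3, so atomic radius increases right to left.
The smallest atomic size among these belongs to Cl.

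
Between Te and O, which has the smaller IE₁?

O is in period 2, group 16; Te is in period 5, group 16.
Removing the outermost electron gets harder across a period and easier down a group.
All are in group 16, so first ionization energy increases up the group.
So Te has the smaller IE₁ (Te < O).

Te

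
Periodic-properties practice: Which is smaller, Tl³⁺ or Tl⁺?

Tl³⁺

Both ions have Z = 81 protons, but Tl³⁺ has lost more electrons, so its remaining electrons feel a larger effective nuclear charge per electron and are pulled in more tightly.
Higher positive charge → smaller ion, so Tl⁺ > Tl³⁺.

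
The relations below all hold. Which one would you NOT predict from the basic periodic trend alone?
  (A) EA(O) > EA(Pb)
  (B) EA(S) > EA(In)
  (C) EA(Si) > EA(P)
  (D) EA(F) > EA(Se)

(C)

The general trend: electron affinity increases across a period and decreases down a group.
(A) O (period 2, group 16) vs Pb (period 6, group 14): the stated order agrees with the simple trend.
(B) S (period 3, group 16) vs In (period 5, group 13): the stated order agrees with the simple trend.
(C) Si (period 3, group 14) vs P (period 3, group 15): the stated order contradicts the simple trend.
(D) F (period 2, group 17) vs Se (period 4, group 16): the stated order agrees with the simple trend.
The exception is (C): adding an electron to P's half-filled 3p³ is unfavourable, so Si (3p²) has the more exothermic EA.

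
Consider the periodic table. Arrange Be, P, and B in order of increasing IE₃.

P, B, Be

The third ionization energy removes an electron from the +2 ion. For each element: Be²⁺ is the bare [He] core; P²⁺ still has 3 valence electrons; B²⁺ still has 1 valence electron.
Breaking into a closed-shell core is much more expensive than removing a leftover valence electron — Be has the largest IE_3 here.
Valence configurations: P²⁺ [Ne]3s²3p¹, B²⁺ [He]2s¹.
Tabulated IE_3 (kJ/mol): Be 14849, P 2914, B 3660.
So the third ionization energies run P < B < Be.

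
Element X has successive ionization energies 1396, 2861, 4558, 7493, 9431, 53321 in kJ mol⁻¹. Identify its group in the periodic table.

Look for the largest jump between consecutive ionization energies: IE6/IE5 ≈ 5.7, far larger than any earlier ratio.
That jump marks the point where a core electron is being removed. So the atom has 5 valence electrons.
A main-group element with 5 valence electrons is in group 15.

Group 15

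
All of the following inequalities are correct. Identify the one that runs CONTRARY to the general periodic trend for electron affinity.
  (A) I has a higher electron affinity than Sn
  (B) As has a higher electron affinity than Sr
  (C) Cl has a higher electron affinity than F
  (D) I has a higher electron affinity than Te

(C)

The general trend: electron affinity increases across a period and decreases down a group.
(A) I (period 5, group 17) vs Sn (period 5, group 14): the stated order agrees with the simple trend.
(B) As (period 4, group 15) vs Sr (period 5, group 2): the stated order agrees with the simple trend.
(C) Cl (period 3, group 17) vs F (period 2, group 17): the stated order contradicts the simple trend.
(D) I (period 5, group 17) vs Te (period 5, group 16): the stated order agrees with the simple trend.
The exception is (C): F's small 2p subshell makes the incoming electron feel strong e⁻–e⁻ repulsion, so Cl actually releases more energy on gaining an electron.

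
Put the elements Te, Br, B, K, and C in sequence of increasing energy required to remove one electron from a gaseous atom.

B is in period 2, group 13; C is in period 2, group 14; K is in period 4, group 1; Br is in period 4, group 17; Te is in period 5, group 16.
IE₁ increases left→right with effective nuclear charge and decreases top→bottom as the valence shell moves farther out.
Here both period and group differ, so the two effects have to be weighed against each other.
B > K: relative to K, both the across-period and down-group shifts push B's first ionization energy up.
Te > B: period and group pull opposite ways; the across-period shift dominates (869 vs 801 kJ/mol).
C > Te: the two effects oppose for this pair; the down-group effect wins (1086 vs 869 kJ/mol).
Br > C: period and group pull opposite ways; the across-period shift dominates (1140 vs 1086 kJ/mol).
Approximate values (kJ/mol): B 801, C 1086, K 419, Br 1140, Te 869.
So from lowest to highest: K < B < Te < C < Br.

K, B, Te, C, Br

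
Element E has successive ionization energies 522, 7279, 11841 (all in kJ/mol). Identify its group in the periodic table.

Group 1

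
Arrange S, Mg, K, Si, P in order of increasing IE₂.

The second ionization energy removes an electron from the +1 ion. For each element: S⁺ still has 5 valence electrons; Mg⁺ still has 1 valence electron; K⁺ is the bare [Ar] core; Si⁺ still has 3 valence electrons; P⁺ still has 4 valence electrons.
Breaking into a closed-shell core is much more expensive than removing a leftover valence electron — K has the largest IE_2 here.
Valence configurations: S⁺ [Ne]3s²3p³, Mg⁺ [Ne]3s¹, Si⁺ [Ne]3s²3p¹, P⁺ [Ne]3s²3p².
Approximate IE_2 values (kJ/mol): S 2252, Mg 1451, K 3052, Si 1577, P 1907.
Putting it together, IE_2: Mg < Si < P < S < K.

Mg < Si < P < S < K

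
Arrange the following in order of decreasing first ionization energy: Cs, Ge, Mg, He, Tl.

Removing the outermost electron gets harder across a period and easier down a group.
These span different periods and groups, so the two trends combine.
Tl > Cs: Tl lies to the right of Cs in period 6, so the across-period effect alone puts Tl higher.
Mg > Tl: period and group pull opposite ways; the down-group shift dominates (738 vs 589 kJ/mol).
Ge > Mg: the two effects oppose for this pair; the across-period effect wins (762 vs 738 kJ/mol).
He > Ge: both effects reinforce here, so He is clearly the higher of the two.
For reference (kJ/mol): He 2372, Mg 738, Ge 762, Cs 376, Tl 589.
So from highest to lowest: He > Ge > Mg > Tl > Cs.

He > Ge > Mg > Tl > Cs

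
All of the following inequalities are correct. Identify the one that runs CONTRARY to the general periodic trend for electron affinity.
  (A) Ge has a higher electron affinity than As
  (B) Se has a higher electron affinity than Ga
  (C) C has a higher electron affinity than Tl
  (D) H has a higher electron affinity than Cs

The general trend: electron affinity increases across a period and decreases down a group.
(A) Ge (period 4, group 14) vs As (period 4, group 15): the stated order contradicts the simple trend.
(B) Se (period 4, group 16) vs Ga (period 4, group 13): the stated order agrees with the simple trend.
(C) C (period 2, group 14) vs Tl (period 6, group 13): the stated order agrees with the simple trend.
(D) H (period 1, group 1) vs Cs (period 6, group 1): the stated order agrees with the simple trend.
The exception is (A): adding an electron to As's half-filled 4p³ is unfavourable, so Ge (4p²) has the more exothermic EA.

(A)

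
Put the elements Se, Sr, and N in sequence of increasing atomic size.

Atomic radius shrinks across a period as nuclear charge pulls the same shell inward, and grows down a group as new shells are added.
These span different periods and groups, so the two trends combine.
Se > N: period and group pull opposite ways; the down-group shift dominates (116 vs 71 pm).
Sr > Se: both effects reinforce here, so Sr is clearly the larger of the two.
Tabulated atomic radius (pm): N 71, Se 116, Sr 185.
So from smallest to largest: N < Se < Sr.

N < Se < Sr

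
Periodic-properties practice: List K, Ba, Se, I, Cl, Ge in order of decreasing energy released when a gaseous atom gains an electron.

Cl > I > Se > Ge > K > Ba

Cl is in period 3, group 17; K is in period 4, group 1; Ge is in period 4, group 14; Se is in period 4, group 16; I is in period 5, group 17; Ba is in period 6, group 2.
EA tends to increase across a period and decrease down a group, though the pattern is less regular than for IE or radius.
These span different periods and groups, so the two trends combine.
K > Ba: the two effects oppose for this pair; the down-group effect wins (48 vs 14 kJ/mol).
Ge > K: Ge lies to the right of K in period 4, so the across-period effect alone puts Ge higher.
Se > Ge: both are in period 4; the period trend gives Se the larger value.
I > Se: period and group pull opposite ways; the across-period shift dominates (295 vs 195 kJ/mol).
Cl > I: they share group 17; the group trend gives Cl the larger value.
Approximate values (kJ/mol): Cl 349, K 48, Ge 119, Se 195, I 295, Ba 14.
So from highest to lowest: Cl > I > Se > Ge > K > Ba.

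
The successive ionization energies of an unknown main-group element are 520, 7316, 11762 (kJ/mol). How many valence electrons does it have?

1

Look for the largest jump between consecutive ionization energies: IE2/IE1 ≈ 14.1, far larger than any earlier ratio.
That jump marks the point where a core electron is being removed. So the atom has 1 valence electron.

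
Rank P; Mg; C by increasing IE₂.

Consider each +1 ion: P⁺ still has 4 valence electrons; Mg⁺ still has 1 valence electron; C⁺ still has 3 valence electrons.
All are still removing valence electrons, so compare the +1 ions as you would atoms: IE_2 generally rises across a period (higher Z_eff) and falls down a group (larger shell), subject to the usual subshell exceptions.
Valence configurations: P⁺ [Ne]3s²3p², Mg⁺ [Ne]3s¹, C⁺ [He]2s²2p¹.
The numbers (kJ/mol): P 1907, Mg 1451, C 2353.
Overall IE_2 order: Mg < P < C.

Mg < P < C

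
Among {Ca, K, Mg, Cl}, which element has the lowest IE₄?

Cl

Consider each +3 ion: Ca³⁺ is already 1 electron into the core; K³⁺ is already 2 electrons into the core; Mg³⁺ is already 1 electron into the core; Cl³⁺ still has 4 valence electrons.
Breaking into a closed-shell core is much more expensive than removing a leftover valence electron — K, Ca and Mg have the largest IE_4 here.
Tabulated IE_4 (kJ/mol): Ca 6491, K 5877, Mg 10543, Cl 5159.
So the fourth ionization energies run Cl < K < Ca < Mg.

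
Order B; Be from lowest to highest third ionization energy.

IE_3 is the cost of taking one more electron from the +2 cation: B²⁺ still has 1 valence electron; Be²⁺ is the bare [He] core.
Pulling an electron out of a noble-gas core costs far more than removing a remaining valence electron, so Be sits at the high end of IE_3.
Approximate IE_3 values (kJ/mol): B 3660, Be 14849.
So the third ionization energies run B < Be.

B < Be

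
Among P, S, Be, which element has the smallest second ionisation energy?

Be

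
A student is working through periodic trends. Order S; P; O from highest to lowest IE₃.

O > S > P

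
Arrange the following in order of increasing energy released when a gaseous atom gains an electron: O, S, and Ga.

Ga < O < S

O is in period 2, group 16; S is in period 3, group 16; Ga is in period 4, group 13.
Adding an electron releases more energy for atoms nearer the top right (short of the noble gases).
These span different periods and groups, so the two trends combine.
O > Ga: both effects reinforce here, so O is clearly the higher of the two.
S > O: this pair runs against the simple trend — see the exception note.
Note the exception: S has a higher electron affinity than O, contrary to the simple trend — the compact 2p subshell of O repels the added electron more than S's larger 3p does.
Approximate values (kJ/mol): O 141, S 200, Ga 29.
So from lowest to highest: Ga < O < S.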